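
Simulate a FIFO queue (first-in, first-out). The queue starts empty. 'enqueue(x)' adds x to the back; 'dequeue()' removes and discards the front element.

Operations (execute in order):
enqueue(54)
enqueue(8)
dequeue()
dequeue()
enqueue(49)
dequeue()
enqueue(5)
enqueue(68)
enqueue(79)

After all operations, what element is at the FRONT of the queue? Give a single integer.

Answer: 5

Derivation:
enqueue(54): queue = [54]
enqueue(8): queue = [54, 8]
dequeue(): queue = [8]
dequeue(): queue = []
enqueue(49): queue = [49]
dequeue(): queue = []
enqueue(5): queue = [5]
enqueue(68): queue = [5, 68]
enqueue(79): queue = [5, 68, 79]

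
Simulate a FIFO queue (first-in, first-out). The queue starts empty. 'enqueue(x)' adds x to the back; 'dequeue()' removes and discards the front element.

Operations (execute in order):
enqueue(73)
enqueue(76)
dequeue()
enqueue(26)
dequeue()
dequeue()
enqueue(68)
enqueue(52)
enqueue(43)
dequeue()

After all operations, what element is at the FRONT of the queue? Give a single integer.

enqueue(73): queue = [73]
enqueue(76): queue = [73, 76]
dequeue(): queue = [76]
enqueue(26): queue = [76, 26]
dequeue(): queue = [26]
dequeue(): queue = []
enqueue(68): queue = [68]
enqueue(52): queue = [68, 52]
enqueue(43): queue = [68, 52, 43]
dequeue(): queue = [52, 43]

Answer: 52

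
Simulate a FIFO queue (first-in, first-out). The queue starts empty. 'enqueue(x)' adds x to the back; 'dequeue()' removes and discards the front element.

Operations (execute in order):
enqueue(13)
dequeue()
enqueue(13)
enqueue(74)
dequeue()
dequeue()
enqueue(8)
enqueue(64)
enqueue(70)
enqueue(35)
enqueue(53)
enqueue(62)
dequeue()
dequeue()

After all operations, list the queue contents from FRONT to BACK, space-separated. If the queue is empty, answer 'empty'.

enqueue(13): [13]
dequeue(): []
enqueue(13): [13]
enqueue(74): [13, 74]
dequeue(): [74]
dequeue(): []
enqueue(8): [8]
enqueue(64): [8, 64]
enqueue(70): [8, 64, 70]
enqueue(35): [8, 64, 70, 35]
enqueue(53): [8, 64, 70, 35, 53]
enqueue(62): [8, 64, 70, 35, 53, 62]
dequeue(): [64, 70, 35, 53, 62]
dequeue(): [70, 35, 53, 62]

Answer: 70 35 53 62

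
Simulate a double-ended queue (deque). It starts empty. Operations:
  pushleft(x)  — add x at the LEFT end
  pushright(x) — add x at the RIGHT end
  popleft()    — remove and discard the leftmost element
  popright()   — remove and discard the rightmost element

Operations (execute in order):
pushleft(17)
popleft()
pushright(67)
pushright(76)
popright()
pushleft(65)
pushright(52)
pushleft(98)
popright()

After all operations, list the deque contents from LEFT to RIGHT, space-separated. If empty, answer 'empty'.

pushleft(17): [17]
popleft(): []
pushright(67): [67]
pushright(76): [67, 76]
popright(): [67]
pushleft(65): [65, 67]
pushright(52): [65, 67, 52]
pushleft(98): [98, 65, 67, 52]
popright(): [98, 65, 67]

Answer: 98 65 67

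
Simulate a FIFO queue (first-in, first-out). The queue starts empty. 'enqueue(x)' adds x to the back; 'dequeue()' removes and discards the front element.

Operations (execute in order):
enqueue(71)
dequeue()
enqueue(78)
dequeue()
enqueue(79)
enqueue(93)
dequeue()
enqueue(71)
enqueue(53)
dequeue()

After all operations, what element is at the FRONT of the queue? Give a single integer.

Answer: 71

Derivation:
enqueue(71): queue = [71]
dequeue(): queue = []
enqueue(78): queue = [78]
dequeue(): queue = []
enqueue(79): queue = [79]
enqueue(93): queue = [79, 93]
dequeue(): queue = [93]
enqueue(71): queue = [93, 71]
enqueue(53): queue = [93, 71, 53]
dequeue(): queue = [71, 53]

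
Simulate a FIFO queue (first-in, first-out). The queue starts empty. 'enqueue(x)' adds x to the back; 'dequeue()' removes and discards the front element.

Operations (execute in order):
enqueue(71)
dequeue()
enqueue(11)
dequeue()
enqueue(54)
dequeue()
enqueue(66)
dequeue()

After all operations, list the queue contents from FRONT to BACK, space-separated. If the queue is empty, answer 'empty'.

enqueue(71): [71]
dequeue(): []
enqueue(11): [11]
dequeue(): []
enqueue(54): [54]
dequeue(): []
enqueue(66): [66]
dequeue(): []

Answer: empty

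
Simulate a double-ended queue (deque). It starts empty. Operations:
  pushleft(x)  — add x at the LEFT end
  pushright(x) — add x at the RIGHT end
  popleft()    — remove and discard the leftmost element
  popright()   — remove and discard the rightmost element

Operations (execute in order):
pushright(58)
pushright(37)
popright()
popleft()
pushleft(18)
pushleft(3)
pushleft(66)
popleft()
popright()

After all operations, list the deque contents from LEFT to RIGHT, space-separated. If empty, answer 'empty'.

pushright(58): [58]
pushright(37): [58, 37]
popright(): [58]
popleft(): []
pushleft(18): [18]
pushleft(3): [3, 18]
pushleft(66): [66, 3, 18]
popleft(): [3, 18]
popright(): [3]

Answer: 3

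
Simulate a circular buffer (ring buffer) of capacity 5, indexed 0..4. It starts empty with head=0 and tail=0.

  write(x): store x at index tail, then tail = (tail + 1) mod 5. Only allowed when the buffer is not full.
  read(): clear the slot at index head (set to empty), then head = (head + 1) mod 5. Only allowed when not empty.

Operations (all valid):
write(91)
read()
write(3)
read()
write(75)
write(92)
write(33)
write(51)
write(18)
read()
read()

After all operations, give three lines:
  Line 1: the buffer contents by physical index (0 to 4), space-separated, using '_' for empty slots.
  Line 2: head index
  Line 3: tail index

Answer: 51 18 _ _ 33
4
2

Derivation:
write(91): buf=[91 _ _ _ _], head=0, tail=1, size=1
read(): buf=[_ _ _ _ _], head=1, tail=1, size=0
write(3): buf=[_ 3 _ _ _], head=1, tail=2, size=1
read(): buf=[_ _ _ _ _], head=2, tail=2, size=0
write(75): buf=[_ _ 75 _ _], head=2, tail=3, size=1
write(92): buf=[_ _ 75 92 _], head=2, tail=4, size=2
write(33): buf=[_ _ 75 92 33], head=2, tail=0, size=3
write(51): buf=[51 _ 75 92 33], head=2, tail=1, size=4
write(18): buf=[51 18 75 92 33], head=2, tail=2, size=5
read(): buf=[51 18 _ 92 33], head=3, tail=2, size=4
read(): buf=[51 18 _ _ 33], head=4, tail=2, size=3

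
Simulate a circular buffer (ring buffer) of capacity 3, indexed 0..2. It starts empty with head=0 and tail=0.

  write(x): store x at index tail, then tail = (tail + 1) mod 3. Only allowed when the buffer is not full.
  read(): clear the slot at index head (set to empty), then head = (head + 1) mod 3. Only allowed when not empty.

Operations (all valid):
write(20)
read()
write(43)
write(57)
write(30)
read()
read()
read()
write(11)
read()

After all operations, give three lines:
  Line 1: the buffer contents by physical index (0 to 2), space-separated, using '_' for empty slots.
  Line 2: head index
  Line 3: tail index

write(20): buf=[20 _ _], head=0, tail=1, size=1
read(): buf=[_ _ _], head=1, tail=1, size=0
write(43): buf=[_ 43 _], head=1, tail=2, size=1
write(57): buf=[_ 43 57], head=1, tail=0, size=2
write(30): buf=[30 43 57], head=1, tail=1, size=3
read(): buf=[30 _ 57], head=2, tail=1, size=2
read(): buf=[30 _ _], head=0, tail=1, size=1
read(): buf=[_ _ _], head=1, tail=1, size=0
write(11): buf=[_ 11 _], head=1, tail=2, size=1
read(): buf=[_ _ _], head=2, tail=2, size=0

Answer: _ _ _
2
2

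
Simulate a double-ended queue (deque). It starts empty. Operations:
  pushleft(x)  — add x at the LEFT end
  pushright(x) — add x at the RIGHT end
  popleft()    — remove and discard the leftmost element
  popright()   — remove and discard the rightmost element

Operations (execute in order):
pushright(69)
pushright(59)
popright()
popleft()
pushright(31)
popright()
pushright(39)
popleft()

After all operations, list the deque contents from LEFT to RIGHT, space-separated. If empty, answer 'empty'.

Answer: empty

Derivation:
pushright(69): [69]
pushright(59): [69, 59]
popright(): [69]
popleft(): []
pushright(31): [31]
popright(): []
pushright(39): [39]
popleft(): []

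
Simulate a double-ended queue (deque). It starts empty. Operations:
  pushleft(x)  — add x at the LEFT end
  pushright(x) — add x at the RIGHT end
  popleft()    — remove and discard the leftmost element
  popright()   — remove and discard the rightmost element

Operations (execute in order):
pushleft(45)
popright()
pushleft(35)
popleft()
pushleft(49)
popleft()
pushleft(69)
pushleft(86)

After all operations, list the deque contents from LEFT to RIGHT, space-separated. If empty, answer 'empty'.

pushleft(45): [45]
popright(): []
pushleft(35): [35]
popleft(): []
pushleft(49): [49]
popleft(): []
pushleft(69): [69]
pushleft(86): [86, 69]

Answer: 86 69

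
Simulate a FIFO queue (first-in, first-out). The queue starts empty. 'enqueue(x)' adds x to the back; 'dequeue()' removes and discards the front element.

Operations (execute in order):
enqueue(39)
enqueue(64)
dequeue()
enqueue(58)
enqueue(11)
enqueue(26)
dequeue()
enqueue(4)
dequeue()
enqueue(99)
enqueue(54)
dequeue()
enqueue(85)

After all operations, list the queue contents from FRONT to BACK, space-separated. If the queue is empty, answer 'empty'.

enqueue(39): [39]
enqueue(64): [39, 64]
dequeue(): [64]
enqueue(58): [64, 58]
enqueue(11): [64, 58, 11]
enqueue(26): [64, 58, 11, 26]
dequeue(): [58, 11, 26]
enqueue(4): [58, 11, 26, 4]
dequeue(): [11, 26, 4]
enqueue(99): [11, 26, 4, 99]
enqueue(54): [11, 26, 4, 99, 54]
dequeue(): [26, 4, 99, 54]
enqueue(85): [26, 4, 99, 54, 85]

Answer: 26 4 99 54 85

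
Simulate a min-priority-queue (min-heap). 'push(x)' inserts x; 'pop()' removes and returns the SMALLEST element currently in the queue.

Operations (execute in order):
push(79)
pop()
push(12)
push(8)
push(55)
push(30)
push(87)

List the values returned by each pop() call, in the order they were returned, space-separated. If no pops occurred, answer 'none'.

push(79): heap contents = [79]
pop() → 79: heap contents = []
push(12): heap contents = [12]
push(8): heap contents = [8, 12]
push(55): heap contents = [8, 12, 55]
push(30): heap contents = [8, 12, 30, 55]
push(87): heap contents = [8, 12, 30, 55, 87]

Answer: 79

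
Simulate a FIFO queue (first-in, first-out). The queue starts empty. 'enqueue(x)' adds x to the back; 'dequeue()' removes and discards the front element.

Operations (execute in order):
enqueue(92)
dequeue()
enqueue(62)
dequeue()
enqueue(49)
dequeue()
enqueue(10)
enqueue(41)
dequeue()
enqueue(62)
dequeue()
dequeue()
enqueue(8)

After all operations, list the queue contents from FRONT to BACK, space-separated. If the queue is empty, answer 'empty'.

enqueue(92): [92]
dequeue(): []
enqueue(62): [62]
dequeue(): []
enqueue(49): [49]
dequeue(): []
enqueue(10): [10]
enqueue(41): [10, 41]
dequeue(): [41]
enqueue(62): [41, 62]
dequeue(): [62]
dequeue(): []
enqueue(8): [8]

Answer: 8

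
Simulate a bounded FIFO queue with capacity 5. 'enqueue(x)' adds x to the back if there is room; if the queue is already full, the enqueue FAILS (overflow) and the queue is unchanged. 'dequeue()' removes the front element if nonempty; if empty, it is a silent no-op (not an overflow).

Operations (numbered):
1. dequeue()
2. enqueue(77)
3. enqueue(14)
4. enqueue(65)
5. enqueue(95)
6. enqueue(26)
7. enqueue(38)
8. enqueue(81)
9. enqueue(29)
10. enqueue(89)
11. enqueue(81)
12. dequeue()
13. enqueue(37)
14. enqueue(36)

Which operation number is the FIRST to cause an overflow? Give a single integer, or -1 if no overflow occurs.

Answer: 7

Derivation:
1. dequeue(): empty, no-op, size=0
2. enqueue(77): size=1
3. enqueue(14): size=2
4. enqueue(65): size=3
5. enqueue(95): size=4
6. enqueue(26): size=5
7. enqueue(38): size=5=cap → OVERFLOW (fail)
8. enqueue(81): size=5=cap → OVERFLOW (fail)
9. enqueue(29): size=5=cap → OVERFLOW (fail)
10. enqueue(89): size=5=cap → OVERFLOW (fail)
11. enqueue(81): size=5=cap → OVERFLOW (fail)
12. dequeue(): size=4
13. enqueue(37): size=5
14. enqueue(36): size=5=cap → OVERFLOW (fail)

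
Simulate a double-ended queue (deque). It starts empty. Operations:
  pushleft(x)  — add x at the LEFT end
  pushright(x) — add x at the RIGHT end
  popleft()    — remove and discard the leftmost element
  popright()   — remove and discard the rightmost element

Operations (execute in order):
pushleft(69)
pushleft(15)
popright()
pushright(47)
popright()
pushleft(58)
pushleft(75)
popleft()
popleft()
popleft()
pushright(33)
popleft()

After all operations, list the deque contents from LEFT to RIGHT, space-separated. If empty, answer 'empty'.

Answer: empty

Derivation:
pushleft(69): [69]
pushleft(15): [15, 69]
popright(): [15]
pushright(47): [15, 47]
popright(): [15]
pushleft(58): [58, 15]
pushleft(75): [75, 58, 15]
popleft(): [58, 15]
popleft(): [15]
popleft(): []
pushright(33): [33]
popleft(): []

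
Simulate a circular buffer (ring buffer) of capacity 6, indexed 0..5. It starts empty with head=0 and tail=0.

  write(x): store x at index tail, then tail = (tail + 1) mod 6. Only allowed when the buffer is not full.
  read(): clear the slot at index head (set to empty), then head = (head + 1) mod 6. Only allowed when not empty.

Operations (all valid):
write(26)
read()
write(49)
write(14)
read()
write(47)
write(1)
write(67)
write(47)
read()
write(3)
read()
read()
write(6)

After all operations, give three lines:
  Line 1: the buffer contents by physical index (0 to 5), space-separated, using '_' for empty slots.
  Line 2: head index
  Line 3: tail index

Answer: 47 3 6 _ _ 67
5
3

Derivation:
write(26): buf=[26 _ _ _ _ _], head=0, tail=1, size=1
read(): buf=[_ _ _ _ _ _], head=1, tail=1, size=0
write(49): buf=[_ 49 _ _ _ _], head=1, tail=2, size=1
write(14): buf=[_ 49 14 _ _ _], head=1, tail=3, size=2
read(): buf=[_ _ 14 _ _ _], head=2, tail=3, size=1
write(47): buf=[_ _ 14 47 _ _], head=2, tail=4, size=2
write(1): buf=[_ _ 14 47 1 _], head=2, tail=5, size=3
write(67): buf=[_ _ 14 47 1 67], head=2, tail=0, size=4
write(47): buf=[47 _ 14 47 1 67], head=2, tail=1, size=5
read(): buf=[47 _ _ 47 1 67], head=3, tail=1, size=4
write(3): buf=[47 3 _ 47 1 67], head=3, tail=2, size=5
read(): buf=[47 3 _ _ 1 67], head=4, tail=2, size=4
read(): buf=[47 3 _ _ _ 67], head=5, tail=2, size=3
write(6): buf=[47 3 6 _ _ 67], head=5, tail=3, size=4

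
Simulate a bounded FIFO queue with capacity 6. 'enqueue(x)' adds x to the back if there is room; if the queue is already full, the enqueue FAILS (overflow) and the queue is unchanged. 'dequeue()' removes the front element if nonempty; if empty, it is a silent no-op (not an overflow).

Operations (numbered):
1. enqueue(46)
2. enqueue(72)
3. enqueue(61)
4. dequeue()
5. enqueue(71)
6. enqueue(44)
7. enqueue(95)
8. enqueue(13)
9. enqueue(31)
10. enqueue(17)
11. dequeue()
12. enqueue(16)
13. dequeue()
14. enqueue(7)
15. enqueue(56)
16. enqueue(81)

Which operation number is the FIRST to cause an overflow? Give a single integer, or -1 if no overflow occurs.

Answer: 9

Derivation:
1. enqueue(46): size=1
2. enqueue(72): size=2
3. enqueue(61): size=3
4. dequeue(): size=2
5. enqueue(71): size=3
6. enqueue(44): size=4
7. enqueue(95): size=5
8. enqueue(13): size=6
9. enqueue(31): size=6=cap → OVERFLOW (fail)
10. enqueue(17): size=6=cap → OVERFLOW (fail)
11. dequeue(): size=5
12. enqueue(16): size=6
13. dequeue(): size=5
14. enqueue(7): size=6
15. enqueue(56): size=6=cap → OVERFLOW (fail)
16. enqueue(81): size=6=cap → OVERFLOW (fail)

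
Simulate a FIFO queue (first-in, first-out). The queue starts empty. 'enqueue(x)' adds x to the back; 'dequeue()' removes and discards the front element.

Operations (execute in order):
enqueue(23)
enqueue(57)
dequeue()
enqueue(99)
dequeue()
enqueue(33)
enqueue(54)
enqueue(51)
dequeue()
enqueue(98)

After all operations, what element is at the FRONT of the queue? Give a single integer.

enqueue(23): queue = [23]
enqueue(57): queue = [23, 57]
dequeue(): queue = [57]
enqueue(99): queue = [57, 99]
dequeue(): queue = [99]
enqueue(33): queue = [99, 33]
enqueue(54): queue = [99, 33, 54]
enqueue(51): queue = [99, 33, 54, 51]
dequeue(): queue = [33, 54, 51]
enqueue(98): queue = [33, 54, 51, 98]

Answer: 33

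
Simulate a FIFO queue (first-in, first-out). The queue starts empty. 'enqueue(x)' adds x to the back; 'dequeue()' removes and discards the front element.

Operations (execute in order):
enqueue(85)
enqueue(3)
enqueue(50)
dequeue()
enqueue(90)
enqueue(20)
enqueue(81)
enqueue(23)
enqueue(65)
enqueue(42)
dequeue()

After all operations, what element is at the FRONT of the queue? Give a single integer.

Answer: 50

Derivation:
enqueue(85): queue = [85]
enqueue(3): queue = [85, 3]
enqueue(50): queue = [85, 3, 50]
dequeue(): queue = [3, 50]
enqueue(90): queue = [3, 50, 90]
enqueue(20): queue = [3, 50, 90, 20]
enqueue(81): queue = [3, 50, 90, 20, 81]
enqueue(23): queue = [3, 50, 90, 20, 81, 23]
enqueue(65): queue = [3, 50, 90, 20, 81, 23, 65]
enqueue(42): queue = [3, 50, 90, 20, 81, 23, 65, 42]
dequeue(): queue = [50, 90, 20, 81, 23, 65, 42]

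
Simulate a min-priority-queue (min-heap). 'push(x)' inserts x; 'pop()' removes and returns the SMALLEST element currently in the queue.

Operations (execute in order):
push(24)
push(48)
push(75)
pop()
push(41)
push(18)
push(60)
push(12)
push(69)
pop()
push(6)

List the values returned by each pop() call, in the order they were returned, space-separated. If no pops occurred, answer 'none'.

Answer: 24 12

Derivation:
push(24): heap contents = [24]
push(48): heap contents = [24, 48]
push(75): heap contents = [24, 48, 75]
pop() → 24: heap contents = [48, 75]
push(41): heap contents = [41, 48, 75]
push(18): heap contents = [18, 41, 48, 75]
push(60): heap contents = [18, 41, 48, 60, 75]
push(12): heap contents = [12, 18, 41, 48, 60, 75]
push(69): heap contents = [12, 18, 41, 48, 60, 69, 75]
pop() → 12: heap contents = [18, 41, 48, 60, 69, 75]
push(6): heap contents = [6, 18, 41, 48, 60, 69, 75]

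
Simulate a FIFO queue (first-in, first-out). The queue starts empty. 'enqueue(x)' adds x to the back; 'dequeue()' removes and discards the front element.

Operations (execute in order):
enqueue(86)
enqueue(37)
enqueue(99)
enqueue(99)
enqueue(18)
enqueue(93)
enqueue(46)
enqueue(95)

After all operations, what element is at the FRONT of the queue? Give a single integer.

enqueue(86): queue = [86]
enqueue(37): queue = [86, 37]
enqueue(99): queue = [86, 37, 99]
enqueue(99): queue = [86, 37, 99, 99]
enqueue(18): queue = [86, 37, 99, 99, 18]
enqueue(93): queue = [86, 37, 99, 99, 18, 93]
enqueue(46): queue = [86, 37, 99, 99, 18, 93, 46]
enqueue(95): queue = [86, 37, 99, 99, 18, 93, 46, 95]

Answer: 86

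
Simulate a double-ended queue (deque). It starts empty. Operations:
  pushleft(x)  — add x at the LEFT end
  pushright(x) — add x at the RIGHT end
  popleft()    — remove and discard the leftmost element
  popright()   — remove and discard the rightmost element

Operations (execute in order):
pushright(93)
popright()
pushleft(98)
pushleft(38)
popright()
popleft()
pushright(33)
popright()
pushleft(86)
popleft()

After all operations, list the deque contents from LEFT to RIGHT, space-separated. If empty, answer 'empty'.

pushright(93): [93]
popright(): []
pushleft(98): [98]
pushleft(38): [38, 98]
popright(): [38]
popleft(): []
pushright(33): [33]
popright(): []
pushleft(86): [86]
popleft(): []

Answer: empty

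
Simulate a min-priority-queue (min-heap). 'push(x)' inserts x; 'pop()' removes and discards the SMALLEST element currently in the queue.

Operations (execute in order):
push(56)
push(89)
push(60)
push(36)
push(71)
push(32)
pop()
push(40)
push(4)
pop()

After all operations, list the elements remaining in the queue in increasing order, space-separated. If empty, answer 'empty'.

Answer: 36 40 56 60 71 89

Derivation:
push(56): heap contents = [56]
push(89): heap contents = [56, 89]
push(60): heap contents = [56, 60, 89]
push(36): heap contents = [36, 56, 60, 89]
push(71): heap contents = [36, 56, 60, 71, 89]
push(32): heap contents = [32, 36, 56, 60, 71, 89]
pop() → 32: heap contents = [36, 56, 60, 71, 89]
push(40): heap contents = [36, 40, 56, 60, 71, 89]
push(4): heap contents = [4, 36, 40, 56, 60, 71, 89]
pop() → 4: heap contents = [36, 40, 56, 60, 71, 89]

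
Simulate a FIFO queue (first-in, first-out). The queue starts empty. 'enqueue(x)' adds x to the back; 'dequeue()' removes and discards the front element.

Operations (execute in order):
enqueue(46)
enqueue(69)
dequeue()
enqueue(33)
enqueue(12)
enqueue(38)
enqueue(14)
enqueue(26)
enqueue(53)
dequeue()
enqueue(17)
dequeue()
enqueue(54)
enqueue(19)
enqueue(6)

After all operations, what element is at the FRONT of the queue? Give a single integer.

enqueue(46): queue = [46]
enqueue(69): queue = [46, 69]
dequeue(): queue = [69]
enqueue(33): queue = [69, 33]
enqueue(12): queue = [69, 33, 12]
enqueue(38): queue = [69, 33, 12, 38]
enqueue(14): queue = [69, 33, 12, 38, 14]
enqueue(26): queue = [69, 33, 12, 38, 14, 26]
enqueue(53): queue = [69, 33, 12, 38, 14, 26, 53]
dequeue(): queue = [33, 12, 38, 14, 26, 53]
enqueue(17): queue = [33, 12, 38, 14, 26, 53, 17]
dequeue(): queue = [12, 38, 14, 26, 53, 17]
enqueue(54): queue = [12, 38, 14, 26, 53, 17, 54]
enqueue(19): queue = [12, 38, 14, 26, 53, 17, 54, 19]
enqueue(6): queue = [12, 38, 14, 26, 53, 17, 54, 19, 6]

Answer: 12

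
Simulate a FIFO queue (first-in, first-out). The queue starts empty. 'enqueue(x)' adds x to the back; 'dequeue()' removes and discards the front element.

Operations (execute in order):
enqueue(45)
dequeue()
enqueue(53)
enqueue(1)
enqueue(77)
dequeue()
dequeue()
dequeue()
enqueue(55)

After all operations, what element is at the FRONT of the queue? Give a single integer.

enqueue(45): queue = [45]
dequeue(): queue = []
enqueue(53): queue = [53]
enqueue(1): queue = [53, 1]
enqueue(77): queue = [53, 1, 77]
dequeue(): queue = [1, 77]
dequeue(): queue = [77]
dequeue(): queue = []
enqueue(55): queue = [55]

Answer: 55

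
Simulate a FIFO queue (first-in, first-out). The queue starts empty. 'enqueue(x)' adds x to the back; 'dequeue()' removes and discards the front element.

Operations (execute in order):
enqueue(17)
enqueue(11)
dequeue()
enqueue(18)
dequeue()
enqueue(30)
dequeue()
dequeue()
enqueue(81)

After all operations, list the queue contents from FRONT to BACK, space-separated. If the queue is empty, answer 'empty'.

Answer: 81

Derivation:
enqueue(17): [17]
enqueue(11): [17, 11]
dequeue(): [11]
enqueue(18): [11, 18]
dequeue(): [18]
enqueue(30): [18, 30]
dequeue(): [30]
dequeue(): []
enqueue(81): [81]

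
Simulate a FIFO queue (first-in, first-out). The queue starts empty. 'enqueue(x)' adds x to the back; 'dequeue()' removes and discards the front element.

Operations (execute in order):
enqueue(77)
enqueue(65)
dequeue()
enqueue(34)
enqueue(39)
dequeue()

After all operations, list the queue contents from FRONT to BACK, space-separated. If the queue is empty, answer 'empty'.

Answer: 34 39

Derivation:
enqueue(77): [77]
enqueue(65): [77, 65]
dequeue(): [65]
enqueue(34): [65, 34]
enqueue(39): [65, 34, 39]
dequeue(): [34, 39]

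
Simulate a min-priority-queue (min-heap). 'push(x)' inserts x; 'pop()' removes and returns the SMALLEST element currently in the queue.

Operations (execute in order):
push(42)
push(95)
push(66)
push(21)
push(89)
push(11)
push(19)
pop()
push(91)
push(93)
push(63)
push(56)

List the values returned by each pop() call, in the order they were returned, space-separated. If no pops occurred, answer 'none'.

push(42): heap contents = [42]
push(95): heap contents = [42, 95]
push(66): heap contents = [42, 66, 95]
push(21): heap contents = [21, 42, 66, 95]
push(89): heap contents = [21, 42, 66, 89, 95]
push(11): heap contents = [11, 21, 42, 66, 89, 95]
push(19): heap contents = [11, 19, 21, 42, 66, 89, 95]
pop() → 11: heap contents = [19, 21, 42, 66, 89, 95]
push(91): heap contents = [19, 21, 42, 66, 89, 91, 95]
push(93): heap contents = [19, 21, 42, 66, 89, 91, 93, 95]
push(63): heap contents = [19, 21, 42, 63, 66, 89, 91, 93, 95]
push(56): heap contents = [19, 21, 42, 56, 63, 66, 89, 91, 93, 95]

Answer: 11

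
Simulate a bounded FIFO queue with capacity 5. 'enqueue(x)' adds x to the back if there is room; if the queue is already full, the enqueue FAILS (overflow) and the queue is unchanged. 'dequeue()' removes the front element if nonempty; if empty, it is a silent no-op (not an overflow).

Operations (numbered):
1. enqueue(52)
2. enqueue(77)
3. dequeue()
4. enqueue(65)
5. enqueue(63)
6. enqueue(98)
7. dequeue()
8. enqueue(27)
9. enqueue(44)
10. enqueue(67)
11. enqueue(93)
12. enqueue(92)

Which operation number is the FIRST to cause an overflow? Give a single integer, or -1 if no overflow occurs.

Answer: 10

Derivation:
1. enqueue(52): size=1
2. enqueue(77): size=2
3. dequeue(): size=1
4. enqueue(65): size=2
5. enqueue(63): size=3
6. enqueue(98): size=4
7. dequeue(): size=3
8. enqueue(27): size=4
9. enqueue(44): size=5
10. enqueue(67): size=5=cap → OVERFLOW (fail)
11. enqueue(93): size=5=cap → OVERFLOW (fail)
12. enqueue(92): size=5=cap → OVERFLOW (fail)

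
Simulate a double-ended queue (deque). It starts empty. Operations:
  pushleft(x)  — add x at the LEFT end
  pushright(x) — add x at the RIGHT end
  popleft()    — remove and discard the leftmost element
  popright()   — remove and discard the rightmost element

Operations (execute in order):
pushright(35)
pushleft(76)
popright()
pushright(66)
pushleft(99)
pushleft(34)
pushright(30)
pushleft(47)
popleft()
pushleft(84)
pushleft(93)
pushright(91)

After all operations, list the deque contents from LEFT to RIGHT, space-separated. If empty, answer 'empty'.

pushright(35): [35]
pushleft(76): [76, 35]
popright(): [76]
pushright(66): [76, 66]
pushleft(99): [99, 76, 66]
pushleft(34): [34, 99, 76, 66]
pushright(30): [34, 99, 76, 66, 30]
pushleft(47): [47, 34, 99, 76, 66, 30]
popleft(): [34, 99, 76, 66, 30]
pushleft(84): [84, 34, 99, 76, 66, 30]
pushleft(93): [93, 84, 34, 99, 76, 66, 30]
pushright(91): [93, 84, 34, 99, 76, 66, 30, 91]

Answer: 93 84 34 99 76 66 30 91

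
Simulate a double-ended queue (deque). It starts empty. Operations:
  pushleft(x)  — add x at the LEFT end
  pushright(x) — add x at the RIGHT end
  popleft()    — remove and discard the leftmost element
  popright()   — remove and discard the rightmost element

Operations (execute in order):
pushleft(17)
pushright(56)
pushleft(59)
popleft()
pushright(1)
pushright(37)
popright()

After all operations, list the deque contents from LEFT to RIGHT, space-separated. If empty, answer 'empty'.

Answer: 17 56 1

Derivation:
pushleft(17): [17]
pushright(56): [17, 56]
pushleft(59): [59, 17, 56]
popleft(): [17, 56]
pushright(1): [17, 56, 1]
pushright(37): [17, 56, 1, 37]
popright(): [17, 56, 1]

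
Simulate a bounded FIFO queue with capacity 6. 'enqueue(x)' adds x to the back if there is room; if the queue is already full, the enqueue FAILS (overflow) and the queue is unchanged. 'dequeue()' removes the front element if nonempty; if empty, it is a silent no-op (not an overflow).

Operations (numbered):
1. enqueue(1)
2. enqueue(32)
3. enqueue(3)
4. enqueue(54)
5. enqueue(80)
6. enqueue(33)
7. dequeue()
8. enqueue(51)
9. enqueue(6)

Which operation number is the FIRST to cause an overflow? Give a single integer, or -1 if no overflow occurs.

1. enqueue(1): size=1
2. enqueue(32): size=2
3. enqueue(3): size=3
4. enqueue(54): size=4
5. enqueue(80): size=5
6. enqueue(33): size=6
7. dequeue(): size=5
8. enqueue(51): size=6
9. enqueue(6): size=6=cap → OVERFLOW (fail)

Answer: 9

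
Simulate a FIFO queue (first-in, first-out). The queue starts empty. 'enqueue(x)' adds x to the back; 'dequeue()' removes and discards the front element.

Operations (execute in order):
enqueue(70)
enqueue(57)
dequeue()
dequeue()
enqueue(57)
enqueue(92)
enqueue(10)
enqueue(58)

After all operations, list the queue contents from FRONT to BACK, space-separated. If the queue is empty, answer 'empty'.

enqueue(70): [70]
enqueue(57): [70, 57]
dequeue(): [57]
dequeue(): []
enqueue(57): [57]
enqueue(92): [57, 92]
enqueue(10): [57, 92, 10]
enqueue(58): [57, 92, 10, 58]

Answer: 57 92 10 58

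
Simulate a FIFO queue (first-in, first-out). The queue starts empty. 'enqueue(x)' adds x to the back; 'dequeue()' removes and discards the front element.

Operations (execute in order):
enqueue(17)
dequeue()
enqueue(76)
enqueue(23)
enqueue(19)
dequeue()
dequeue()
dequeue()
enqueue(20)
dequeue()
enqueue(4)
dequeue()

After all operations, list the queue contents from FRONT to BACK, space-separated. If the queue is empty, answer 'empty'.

enqueue(17): [17]
dequeue(): []
enqueue(76): [76]
enqueue(23): [76, 23]
enqueue(19): [76, 23, 19]
dequeue(): [23, 19]
dequeue(): [19]
dequeue(): []
enqueue(20): [20]
dequeue(): []
enqueue(4): [4]
dequeue(): []

Answer: empty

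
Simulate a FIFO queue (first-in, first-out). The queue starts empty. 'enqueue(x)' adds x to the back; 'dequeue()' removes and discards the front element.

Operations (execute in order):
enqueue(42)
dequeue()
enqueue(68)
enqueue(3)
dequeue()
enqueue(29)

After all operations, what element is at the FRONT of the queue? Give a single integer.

Answer: 3

Derivation:
enqueue(42): queue = [42]
dequeue(): queue = []
enqueue(68): queue = [68]
enqueue(3): queue = [68, 3]
dequeue(): queue = [3]
enqueue(29): queue = [3, 29]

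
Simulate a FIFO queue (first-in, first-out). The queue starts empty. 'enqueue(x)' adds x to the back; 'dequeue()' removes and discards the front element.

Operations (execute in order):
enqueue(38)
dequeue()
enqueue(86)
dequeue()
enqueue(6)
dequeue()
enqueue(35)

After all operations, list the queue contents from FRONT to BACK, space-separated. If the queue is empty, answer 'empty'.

Answer: 35

Derivation:
enqueue(38): [38]
dequeue(): []
enqueue(86): [86]
dequeue(): []
enqueue(6): [6]
dequeue(): []
enqueue(35): [35]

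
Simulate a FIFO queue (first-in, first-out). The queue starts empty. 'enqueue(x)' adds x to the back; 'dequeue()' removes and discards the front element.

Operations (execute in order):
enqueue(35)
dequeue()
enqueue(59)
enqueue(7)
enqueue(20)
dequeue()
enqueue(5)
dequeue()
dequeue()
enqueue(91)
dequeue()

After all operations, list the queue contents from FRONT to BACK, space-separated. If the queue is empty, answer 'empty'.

enqueue(35): [35]
dequeue(): []
enqueue(59): [59]
enqueue(7): [59, 7]
enqueue(20): [59, 7, 20]
dequeue(): [7, 20]
enqueue(5): [7, 20, 5]
dequeue(): [20, 5]
dequeue(): [5]
enqueue(91): [5, 91]
dequeue(): [91]

Answer: 91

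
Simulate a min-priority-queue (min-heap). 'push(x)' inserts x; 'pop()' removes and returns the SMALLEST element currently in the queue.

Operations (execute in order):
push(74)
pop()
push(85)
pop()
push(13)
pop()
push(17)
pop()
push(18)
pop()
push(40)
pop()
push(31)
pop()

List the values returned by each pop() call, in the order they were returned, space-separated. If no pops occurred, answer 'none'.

Answer: 74 85 13 17 18 40 31

Derivation:
push(74): heap contents = [74]
pop() → 74: heap contents = []
push(85): heap contents = [85]
pop() → 85: heap contents = []
push(13): heap contents = [13]
pop() → 13: heap contents = []
push(17): heap contents = [17]
pop() → 17: heap contents = []
push(18): heap contents = [18]
pop() → 18: heap contents = []
push(40): heap contents = [40]
pop() → 40: heap contents = []
push(31): heap contents = [31]
pop() → 31: heap contents = []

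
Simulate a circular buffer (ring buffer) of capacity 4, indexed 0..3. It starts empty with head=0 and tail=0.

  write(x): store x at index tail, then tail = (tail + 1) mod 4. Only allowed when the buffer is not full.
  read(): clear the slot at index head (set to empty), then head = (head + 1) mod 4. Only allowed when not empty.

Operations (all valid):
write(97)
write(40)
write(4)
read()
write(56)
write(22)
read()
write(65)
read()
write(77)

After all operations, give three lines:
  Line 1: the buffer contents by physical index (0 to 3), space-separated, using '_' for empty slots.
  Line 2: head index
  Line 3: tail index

write(97): buf=[97 _ _ _], head=0, tail=1, size=1
write(40): buf=[97 40 _ _], head=0, tail=2, size=2
write(4): buf=[97 40 4 _], head=0, tail=3, size=3
read(): buf=[_ 40 4 _], head=1, tail=3, size=2
write(56): buf=[_ 40 4 56], head=1, tail=0, size=3
write(22): buf=[22 40 4 56], head=1, tail=1, size=4
read(): buf=[22 _ 4 56], head=2, tail=1, size=3
write(65): buf=[22 65 4 56], head=2, tail=2, size=4
read(): buf=[22 65 _ 56], head=3, tail=2, size=3
write(77): buf=[22 65 77 56], head=3, tail=3, size=4

Answer: 22 65 77 56
3
3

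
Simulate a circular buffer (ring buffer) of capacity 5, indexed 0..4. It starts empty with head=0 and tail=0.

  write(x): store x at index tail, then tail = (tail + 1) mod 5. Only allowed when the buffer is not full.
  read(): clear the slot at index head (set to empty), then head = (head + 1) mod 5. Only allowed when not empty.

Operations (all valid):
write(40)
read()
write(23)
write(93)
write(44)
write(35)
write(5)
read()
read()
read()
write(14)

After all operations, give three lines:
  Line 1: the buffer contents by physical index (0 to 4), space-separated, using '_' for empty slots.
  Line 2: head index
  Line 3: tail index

write(40): buf=[40 _ _ _ _], head=0, tail=1, size=1
read(): buf=[_ _ _ _ _], head=1, tail=1, size=0
write(23): buf=[_ 23 _ _ _], head=1, tail=2, size=1
write(93): buf=[_ 23 93 _ _], head=1, tail=3, size=2
write(44): buf=[_ 23 93 44 _], head=1, tail=4, size=3
write(35): buf=[_ 23 93 44 35], head=1, tail=0, size=4
write(5): buf=[5 23 93 44 35], head=1, tail=1, size=5
read(): buf=[5 _ 93 44 35], head=2, tail=1, size=4
read(): buf=[5 _ _ 44 35], head=3, tail=1, size=3
read(): buf=[5 _ _ _ 35], head=4, tail=1, size=2
write(14): buf=[5 14 _ _ 35], head=4, tail=2, size=3

Answer: 5 14 _ _ 35
4
2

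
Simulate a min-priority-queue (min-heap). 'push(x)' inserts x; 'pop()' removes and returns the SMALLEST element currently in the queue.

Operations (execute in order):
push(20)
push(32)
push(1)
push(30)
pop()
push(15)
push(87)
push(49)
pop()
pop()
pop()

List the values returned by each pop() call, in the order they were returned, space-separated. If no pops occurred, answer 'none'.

Answer: 1 15 20 30

Derivation:
push(20): heap contents = [20]
push(32): heap contents = [20, 32]
push(1): heap contents = [1, 20, 32]
push(30): heap contents = [1, 20, 30, 32]
pop() → 1: heap contents = [20, 30, 32]
push(15): heap contents = [15, 20, 30, 32]
push(87): heap contents = [15, 20, 30, 32, 87]
push(49): heap contents = [15, 20, 30, 32, 49, 87]
pop() → 15: heap contents = [20, 30, 32, 49, 87]
pop() → 20: heap contents = [30, 32, 49, 87]
pop() → 30: heap contents = [32, 49, 87]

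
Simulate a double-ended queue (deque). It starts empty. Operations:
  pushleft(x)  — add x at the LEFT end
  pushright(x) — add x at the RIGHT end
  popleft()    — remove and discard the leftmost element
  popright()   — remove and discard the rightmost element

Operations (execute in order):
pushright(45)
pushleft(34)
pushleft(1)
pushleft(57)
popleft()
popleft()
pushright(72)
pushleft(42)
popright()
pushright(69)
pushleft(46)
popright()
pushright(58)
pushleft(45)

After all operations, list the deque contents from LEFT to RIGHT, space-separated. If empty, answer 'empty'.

pushright(45): [45]
pushleft(34): [34, 45]
pushleft(1): [1, 34, 45]
pushleft(57): [57, 1, 34, 45]
popleft(): [1, 34, 45]
popleft(): [34, 45]
pushright(72): [34, 45, 72]
pushleft(42): [42, 34, 45, 72]
popright(): [42, 34, 45]
pushright(69): [42, 34, 45, 69]
pushleft(46): [46, 42, 34, 45, 69]
popright(): [46, 42, 34, 45]
pushright(58): [46, 42, 34, 45, 58]
pushleft(45): [45, 46, 42, 34, 45, 58]

Answer: 45 46 42 34 45 58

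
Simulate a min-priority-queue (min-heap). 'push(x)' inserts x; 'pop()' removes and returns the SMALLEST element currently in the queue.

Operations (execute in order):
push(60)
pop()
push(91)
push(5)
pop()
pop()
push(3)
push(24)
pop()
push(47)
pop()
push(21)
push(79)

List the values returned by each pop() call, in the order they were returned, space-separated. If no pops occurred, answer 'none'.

Answer: 60 5 91 3 24

Derivation:
push(60): heap contents = [60]
pop() → 60: heap contents = []
push(91): heap contents = [91]
push(5): heap contents = [5, 91]
pop() → 5: heap contents = [91]
pop() → 91: heap contents = []
push(3): heap contents = [3]
push(24): heap contents = [3, 24]
pop() → 3: heap contents = [24]
push(47): heap contents = [24, 47]
pop() → 24: heap contents = [47]
push(21): heap contents = [21, 47]
push(79): heap contents = [21, 47, 79]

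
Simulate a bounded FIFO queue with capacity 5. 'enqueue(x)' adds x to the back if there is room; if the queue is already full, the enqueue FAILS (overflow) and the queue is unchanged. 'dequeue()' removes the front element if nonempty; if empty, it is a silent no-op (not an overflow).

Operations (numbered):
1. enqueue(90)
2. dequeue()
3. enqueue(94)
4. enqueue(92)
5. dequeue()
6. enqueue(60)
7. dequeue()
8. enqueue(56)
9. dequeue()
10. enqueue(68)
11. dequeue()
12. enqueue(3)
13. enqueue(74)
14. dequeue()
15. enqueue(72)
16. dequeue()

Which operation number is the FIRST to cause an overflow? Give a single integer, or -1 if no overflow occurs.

Answer: -1

Derivation:
1. enqueue(90): size=1
2. dequeue(): size=0
3. enqueue(94): size=1
4. enqueue(92): size=2
5. dequeue(): size=1
6. enqueue(60): size=2
7. dequeue(): size=1
8. enqueue(56): size=2
9. dequeue(): size=1
10. enqueue(68): size=2
11. dequeue(): size=1
12. enqueue(3): size=2
13. enqueue(74): size=3
14. dequeue(): size=2
15. enqueue(72): size=3
16. dequeue(): size=2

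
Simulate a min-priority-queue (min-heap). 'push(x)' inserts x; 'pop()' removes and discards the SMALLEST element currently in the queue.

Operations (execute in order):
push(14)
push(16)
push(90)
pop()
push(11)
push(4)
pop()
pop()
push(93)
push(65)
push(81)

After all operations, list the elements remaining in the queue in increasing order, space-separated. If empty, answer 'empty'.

Answer: 16 65 81 90 93

Derivation:
push(14): heap contents = [14]
push(16): heap contents = [14, 16]
push(90): heap contents = [14, 16, 90]
pop() → 14: heap contents = [16, 90]
push(11): heap contents = [11, 16, 90]
push(4): heap contents = [4, 11, 16, 90]
pop() → 4: heap contents = [11, 16, 90]
pop() → 11: heap contents = [16, 90]
push(93): heap contents = [16, 90, 93]
push(65): heap contents = [16, 65, 90, 93]
push(81): heap contents = [16, 65, 81, 90, 93]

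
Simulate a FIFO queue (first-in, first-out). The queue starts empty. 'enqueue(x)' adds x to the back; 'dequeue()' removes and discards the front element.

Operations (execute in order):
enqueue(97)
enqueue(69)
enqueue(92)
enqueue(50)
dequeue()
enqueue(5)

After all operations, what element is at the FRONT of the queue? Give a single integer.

Answer: 69

Derivation:
enqueue(97): queue = [97]
enqueue(69): queue = [97, 69]
enqueue(92): queue = [97, 69, 92]
enqueue(50): queue = [97, 69, 92, 50]
dequeue(): queue = [69, 92, 50]
enqueue(5): queue = [69, 92, 50, 5]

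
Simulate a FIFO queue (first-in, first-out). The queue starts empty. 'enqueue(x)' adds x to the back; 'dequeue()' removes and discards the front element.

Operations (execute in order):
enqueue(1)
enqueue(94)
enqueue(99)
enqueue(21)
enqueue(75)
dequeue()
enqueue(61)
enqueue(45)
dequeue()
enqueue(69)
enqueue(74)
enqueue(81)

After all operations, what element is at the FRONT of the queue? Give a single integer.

enqueue(1): queue = [1]
enqueue(94): queue = [1, 94]
enqueue(99): queue = [1, 94, 99]
enqueue(21): queue = [1, 94, 99, 21]
enqueue(75): queue = [1, 94, 99, 21, 75]
dequeue(): queue = [94, 99, 21, 75]
enqueue(61): queue = [94, 99, 21, 75, 61]
enqueue(45): queue = [94, 99, 21, 75, 61, 45]
dequeue(): queue = [99, 21, 75, 61, 45]
enqueue(69): queue = [99, 21, 75, 61, 45, 69]
enqueue(74): queue = [99, 21, 75, 61, 45, 69, 74]
enqueue(81): queue = [99, 21, 75, 61, 45, 69, 74, 81]

Answer: 99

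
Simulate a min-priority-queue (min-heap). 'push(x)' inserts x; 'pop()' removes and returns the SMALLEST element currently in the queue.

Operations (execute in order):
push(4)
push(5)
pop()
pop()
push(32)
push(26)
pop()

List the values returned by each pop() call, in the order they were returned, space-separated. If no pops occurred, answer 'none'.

push(4): heap contents = [4]
push(5): heap contents = [4, 5]
pop() → 4: heap contents = [5]
pop() → 5: heap contents = []
push(32): heap contents = [32]
push(26): heap contents = [26, 32]
pop() → 26: heap contents = [32]

Answer: 4 5 26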